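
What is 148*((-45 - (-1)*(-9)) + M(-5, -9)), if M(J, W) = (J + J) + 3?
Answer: -9028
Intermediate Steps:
M(J, W) = 3 + 2*J (M(J, W) = 2*J + 3 = 3 + 2*J)
148*((-45 - (-1)*(-9)) + M(-5, -9)) = 148*((-45 - (-1)*(-9)) + (3 + 2*(-5))) = 148*((-45 - 1*9) + (3 - 10)) = 148*((-45 - 9) - 7) = 148*(-54 - 7) = 148*(-61) = -9028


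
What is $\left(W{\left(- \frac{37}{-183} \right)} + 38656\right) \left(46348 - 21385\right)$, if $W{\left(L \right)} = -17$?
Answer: $964545357$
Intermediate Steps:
$\left(W{\left(- \frac{37}{-183} \right)} + 38656\right) \left(46348 - 21385\right) = \left(-17 + 38656\right) \left(46348 - 21385\right) = 38639 \cdot 24963 = 964545357$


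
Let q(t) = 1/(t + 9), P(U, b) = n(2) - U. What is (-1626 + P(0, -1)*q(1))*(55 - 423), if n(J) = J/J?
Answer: 2991656/5 ≈ 5.9833e+5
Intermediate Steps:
n(J) = 1
P(U, b) = 1 - U
q(t) = 1/(9 + t)
(-1626 + P(0, -1)*q(1))*(55 - 423) = (-1626 + (1 - 1*0)/(9 + 1))*(55 - 423) = (-1626 + (1 + 0)/10)*(-368) = (-1626 + 1*(⅒))*(-368) = (-1626 + ⅒)*(-368) = -16259/10*(-368) = 2991656/5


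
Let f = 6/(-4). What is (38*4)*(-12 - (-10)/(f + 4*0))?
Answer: -8512/3 ≈ -2837.3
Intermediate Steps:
f = -3/2 (f = 6*(-¼) = -3/2 ≈ -1.5000)
(38*4)*(-12 - (-10)/(f + 4*0)) = (38*4)*(-12 - (-10)/(-3/2 + 4*0)) = 152*(-12 - (-10)/(-3/2 + 0)) = 152*(-12 - (-10)/(-3/2)) = 152*(-12 - (-10)*(-2)/3) = 152*(-12 - 1*20/3) = 152*(-12 - 20/3) = 152*(-56/3) = -8512/3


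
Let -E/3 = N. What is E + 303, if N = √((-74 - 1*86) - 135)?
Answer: 303 - 3*I*√295 ≈ 303.0 - 51.527*I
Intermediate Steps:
N = I*√295 (N = √((-74 - 86) - 135) = √(-160 - 135) = √(-295) = I*√295 ≈ 17.176*I)
E = -3*I*√295 ≈ -51.527*I
E + 303 = -3*I*√295 + 303 = 303 - 3*I*√295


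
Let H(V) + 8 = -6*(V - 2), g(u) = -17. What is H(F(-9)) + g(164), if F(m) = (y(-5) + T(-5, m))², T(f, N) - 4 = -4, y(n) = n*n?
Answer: -3763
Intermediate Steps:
y(n) = n²
T(f, N) = 0 (T(f, N) = 4 - 4 = 0)
F(m) = 625 (F(m) = ((-5)² + 0)² = (25 + 0)² = 25² = 625)
H(V) = 4 - 6*V (H(V) = -8 - 6*(V - 2) = -8 - 6*(-2 + V) = -8 + (12 - 6*V) = 4 - 6*V)
H(F(-9)) + g(164) = (4 - 6*625) - 17 = (4 - 3750) - 17 = -3746 - 17 = -3763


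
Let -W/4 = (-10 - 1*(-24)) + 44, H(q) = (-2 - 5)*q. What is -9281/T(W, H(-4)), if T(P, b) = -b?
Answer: 9281/28 ≈ 331.46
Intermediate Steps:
H(q) = -7*q
W = -232 (W = -4*((-10 - 1*(-24)) + 44) = -4*((-10 + 24) + 44) = -4*(14 + 44) = -4*58 = -232)
-9281/T(W, H(-4)) = -9281/((-(-7)*(-4))) = -9281/((-1*28)) = -9281/(-28) = -9281*(-1/28) = 9281/28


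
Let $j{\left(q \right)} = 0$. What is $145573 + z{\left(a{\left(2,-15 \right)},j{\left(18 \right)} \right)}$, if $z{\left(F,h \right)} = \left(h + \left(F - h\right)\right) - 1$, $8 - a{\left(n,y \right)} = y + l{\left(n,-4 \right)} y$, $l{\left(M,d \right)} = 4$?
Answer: $145655$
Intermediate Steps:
$a{\left(n,y \right)} = 8 - 5 y$ ($a{\left(n,y \right)} = 8 - \left(y + 4 y\right) = 8 - 5 y$)
$z{\left(F,h \right)} = -1 + F$ ($z{\left(F,h \right)} = F - 1 = -1 + F$)
$145573 + z{\left(a{\left(2,-15 \right)},j{\left(18 \right)} \right)} = 145573 + \left(-1 + \left(8 - -75\right)\right) = 145573 + \left(-1 + \left(8 + 75\right)\right) = 145573 + \left(-1 + 83\right) = 145573 + 82 = 145655$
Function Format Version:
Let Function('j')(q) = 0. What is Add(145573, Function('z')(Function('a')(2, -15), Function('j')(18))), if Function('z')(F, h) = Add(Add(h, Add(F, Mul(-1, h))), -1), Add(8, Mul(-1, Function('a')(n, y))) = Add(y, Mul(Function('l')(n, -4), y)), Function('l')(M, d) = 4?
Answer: 145655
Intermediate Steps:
Function('a')(n, y) = Add(8, Mul(-5, y)) (Function('a')(n, y) = Add(8, Mul(-1, Add(y, Mul(4, y)))) = Add(8, Mul(-1, Mul(5, y))) = Add(8, Mul(-5, y)))
Function('z')(F, h) = Add(-1, F) (Function('z')(F, h) = Add(F, -1) = Add(-1, F))
Add(145573, Function('z')(Function('a')(2, -15), Function('j')(18))) = Add(145573, Add(-1, Add(8, Mul(-5, -15)))) = Add(145573, Add(-1, Add(8, 75))) = Add(145573, Add(-1, 83)) = Add(145573, 82) = 145655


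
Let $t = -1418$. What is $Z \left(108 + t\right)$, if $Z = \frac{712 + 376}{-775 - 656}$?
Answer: $\frac{1425280}{1431} \approx 996.0$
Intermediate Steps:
$Z = - \frac{1088}{1431}$ ($Z = \frac{1088}{-1431} = 1088 \left(- \frac{1}{1431}\right) = - \frac{1088}{1431} \approx -0.76031$)
$Z \left(108 + t\right) = - \frac{1088 \left(108 - 1418\right)}{1431} = \left(- \frac{1088}{1431}\right) \left(-1310\right) = \frac{1425280}{1431}$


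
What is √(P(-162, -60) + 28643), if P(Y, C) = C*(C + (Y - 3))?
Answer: √42143 ≈ 205.29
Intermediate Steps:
P(Y, C) = C*(-3 + C + Y) (P(Y, C) = C*(C + (-3 + Y)) = C*(-3 + C + Y))
√(P(-162, -60) + 28643) = √(-60*(-3 - 60 - 162) + 28643) = √(-60*(-225) + 28643) = √(13500 + 28643) = √42143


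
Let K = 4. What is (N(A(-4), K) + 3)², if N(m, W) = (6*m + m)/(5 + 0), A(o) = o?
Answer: 169/25 ≈ 6.7600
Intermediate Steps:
N(m, W) = 7*m/5 (N(m, W) = (7*m)/5 = (7*m)*(⅕) = 7*m/5)
(N(A(-4), K) + 3)² = ((7/5)*(-4) + 3)² = (-28/5 + 3)² = (-13/5)² = 169/25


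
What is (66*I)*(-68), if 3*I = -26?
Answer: 38896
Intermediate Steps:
I = -26/3 (I = (1/3)*(-26) = -26/3 ≈ -8.6667)
(66*I)*(-68) = (66*(-26/3))*(-68) = -572*(-68) = 38896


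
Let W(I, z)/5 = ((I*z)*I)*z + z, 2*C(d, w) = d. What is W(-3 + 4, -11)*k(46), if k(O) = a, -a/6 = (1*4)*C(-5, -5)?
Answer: 33000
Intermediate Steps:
C(d, w) = d/2
a = 60 (a = -6*1*4*(1/2)*(-5) = -24*(-5)/2 = -6*(-10) = 60)
W(I, z) = 5*z + 5*I**2*z**2 (W(I, z) = 5*(((I*z)*I)*z + z) = 5*((z*I**2)*z + z) = 5*(I**2*z**2 + z) = 5*(z + I**2*z**2) = 5*z + 5*I**2*z**2)
k(O) = 60
W(-3 + 4, -11)*k(46) = (5*(-11)*(1 - 11*(-3 + 4)**2))*60 = (5*(-11)*(1 - 11*1**2))*60 = (5*(-11)*(1 - 11*1))*60 = (5*(-11)*(1 - 11))*60 = (5*(-11)*(-10))*60 = 550*60 = 33000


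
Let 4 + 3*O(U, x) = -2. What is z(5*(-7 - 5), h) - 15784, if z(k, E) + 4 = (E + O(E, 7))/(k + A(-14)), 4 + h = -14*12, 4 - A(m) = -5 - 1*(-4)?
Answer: -868166/55 ≈ -15785.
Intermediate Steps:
A(m) = 5 (A(m) = 4 - (-5 - 1*(-4)) = 4 - (-5 + 4) = 4 - 1*(-1) = 4 + 1 = 5)
O(U, x) = -2 (O(U, x) = -4/3 + (1/3)*(-2) = -4/3 - 2/3 = -2)
h = -172 (h = -4 - 14*12 = -4 - 168 = -172)
z(k, E) = -4 + (-2 + E)/(5 + k) (z(k, E) = -4 + (E - 2)/(k + 5) = -4 + (-2 + E)/(5 + k))
z(5*(-7 - 5), h) - 15784 = (-22 - 172 - 20*(-7 - 5))/(5 + 5*(-7 - 5)) - 15784 = (-22 - 172 - 20*(-12))/(5 + 5*(-12)) - 15784 = (-22 - 172 - 4*(-60))/(5 - 60) - 15784 = (-22 - 172 + 240)/(-55) - 15784 = -1/55*46 - 15784 = -46/55 - 15784 = -868166/55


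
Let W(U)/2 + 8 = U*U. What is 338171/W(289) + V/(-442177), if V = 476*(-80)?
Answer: 155891788347/73855055602 ≈ 2.1108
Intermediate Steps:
W(U) = -16 + 2*U² (W(U) = -16 + 2*(U*U) = -16 + 2*U²)
V = -38080
338171/W(289) + V/(-442177) = 338171/(-16 + 2*289²) - 38080/(-442177) = 338171/(-16 + 2*83521) - 38080*(-1/442177) = 338171/(-16 + 167042) + 38080/442177 = 338171/167026 + 38080/442177 = 155891788347/73855055602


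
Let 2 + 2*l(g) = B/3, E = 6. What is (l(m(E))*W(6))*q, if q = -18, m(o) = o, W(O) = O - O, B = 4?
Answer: 0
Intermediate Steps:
W(O) = 0
l(g) = -⅓ (l(g) = -1 + (4/3)/2 = -1 + (4*(⅓))/2 = -1 + (½)*(4/3) = -1 + ⅔ = -⅓)
(l(m(E))*W(6))*q = -⅓*0*(-18) = 0*(-18) = 0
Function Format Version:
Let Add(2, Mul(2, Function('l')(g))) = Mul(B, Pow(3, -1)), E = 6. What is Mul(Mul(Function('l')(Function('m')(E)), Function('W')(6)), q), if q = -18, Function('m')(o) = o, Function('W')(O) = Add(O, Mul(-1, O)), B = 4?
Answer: 0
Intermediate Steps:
Function('W')(O) = 0
Function('l')(g) = Rational(-1, 3) (Function('l')(g) = Add(-1, Mul(Rational(1, 2), Mul(4, Pow(3, -1)))) = Add(-1, Mul(Rational(1, 2), Mul(4, Rational(1, 3)))) = Add(-1, Mul(Rational(1, 2), Rational(4, 3))) = Add(-1, Rational(2, 3)) = Rational(-1, 3))
Mul(Mul(Function('l')(Function('m')(E)), Function('W')(6)), q) = Mul(Mul(Rational(-1, 3), 0), -18) = Mul(0, -18) = 0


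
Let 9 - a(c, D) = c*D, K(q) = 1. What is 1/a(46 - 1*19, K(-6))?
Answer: -1/18 ≈ -0.055556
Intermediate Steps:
a(c, D) = 9 - D*c (a(c, D) = 9 - c*D = 9 - D*c)
1/a(46 - 1*19, K(-6)) = 1/(9 - 1*1*(46 - 1*19)) = 1/(9 - 1*1*(46 - 19)) = 1/(9 - 1*1*27) = 1/(9 - 27) = 1/(-18) = -1/18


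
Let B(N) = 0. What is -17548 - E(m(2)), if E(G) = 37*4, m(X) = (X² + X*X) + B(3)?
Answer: -17696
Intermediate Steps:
m(X) = 2*X² (m(X) = (X² + X*X) + 0 = (X² + X²) + 0 = 2*X² + 0 = 2*X²)
E(G) = 148
-17548 - E(m(2)) = -17548 - 1*148 = -17548 - 148 = -17696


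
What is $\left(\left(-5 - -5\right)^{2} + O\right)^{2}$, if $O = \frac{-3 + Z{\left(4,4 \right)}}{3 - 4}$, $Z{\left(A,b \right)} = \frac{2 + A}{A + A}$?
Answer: $\frac{81}{16} \approx 5.0625$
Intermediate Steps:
$Z{\left(A,b \right)} = \frac{2 + A}{2 A}$
$O = \frac{9}{4}$ ($O = \frac{-3 + \frac{2 + 4}{2 \cdot 4}}{3 - 4} = \frac{-3 + \frac{1}{2} \cdot \frac{1}{4} \cdot 6}{-1} = \left(-3 + \frac{3}{4}\right) \left(-1\right) = \left(- \frac{9}{4}\right) \left(-1\right) = \frac{9}{4} \approx 2.25$)
$\left(\left(-5 - -5\right)^{2} + O\right)^{2} = \left(\left(-5 - -5\right)^{2} + \frac{9}{4}\right)^{2} = \left(\left(-5 + 5\right)^{2} + \frac{9}{4}\right)^{2} = \left(0^{2} + \frac{9}{4}\right)^{2} = \left(0 + \frac{9}{4}\right)^{2} = \left(\frac{9}{4}\right)^{2} = \frac{81}{16}$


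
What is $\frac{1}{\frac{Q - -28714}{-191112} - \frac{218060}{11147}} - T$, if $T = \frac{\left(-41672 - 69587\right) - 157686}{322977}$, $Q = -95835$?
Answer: $\frac{10318712206919357}{13218054942605541} \approx 0.78065$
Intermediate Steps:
$T = - \frac{268945}{322977}$ ($T = \left(-111259 - 157686\right) \frac{1}{322977} = \left(-268945\right) \frac{1}{322977} = - \frac{268945}{322977} \approx -0.83271$)
$\frac{1}{\frac{Q - -28714}{-191112} - \frac{218060}{11147}} - T = \frac{1}{\frac{-95835 - -28714}{-191112} - \frac{218060}{11147}} - - \frac{268945}{322977} = \frac{1}{\left(-95835 + 28714\right) \left(- \frac{1}{191112}\right) - \frac{218060}{11147}} + \frac{268945}{322977} = \frac{1}{\left(-67121\right) \left(- \frac{1}{191112}\right) - \frac{218060}{11147}} + \frac{268945}{322977} = \frac{1}{\frac{67121}{191112} - \frac{218060}{11147}} + \frac{268945}{322977} = \frac{1}{- \frac{40925684933}{2130325464}} + \frac{268945}{322977} = - \frac{2130325464}{40925684933} + \frac{268945}{322977} = \frac{10318712206919357}{13218054942605541}$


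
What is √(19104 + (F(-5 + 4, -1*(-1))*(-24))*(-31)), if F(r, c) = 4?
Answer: 8*√345 ≈ 148.59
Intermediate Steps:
√(19104 + (F(-5 + 4, -1*(-1))*(-24))*(-31)) = √(19104 + (4*(-24))*(-31)) = √(19104 - 96*(-31)) = √(19104 + 2976) = √22080 = 8*√345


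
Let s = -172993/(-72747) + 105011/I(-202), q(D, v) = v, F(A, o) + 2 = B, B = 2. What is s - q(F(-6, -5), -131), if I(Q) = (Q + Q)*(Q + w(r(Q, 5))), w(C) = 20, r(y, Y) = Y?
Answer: 721070390017/5348941416 ≈ 134.81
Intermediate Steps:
F(A, o) = 0 (F(A, o) = -2 + 2 = 0)
I(Q) = 2*Q*(20 + Q) (I(Q) = (Q + Q)*(Q + 20) = (2*Q)*(20 + Q) = 2*Q*(20 + Q))
s = 20359064521/5348941416 (s = -172993/(-72747) + 105011/((2*(-202)*(20 - 202))) = -172993*(-1/72747) + 105011/((2*(-202)*(-182))) = 172993/72747 + 105011/73528 = 20359064521/5348941416 ≈ 3.8062)
s - q(F(-6, -5), -131) = 20359064521/5348941416 - 1*(-131) = 20359064521/5348941416 + 131 = 721070390017/5348941416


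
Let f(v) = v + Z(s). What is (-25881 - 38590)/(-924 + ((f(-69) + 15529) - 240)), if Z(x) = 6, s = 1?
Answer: -64471/14302 ≈ -4.5078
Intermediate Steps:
f(v) = 6 + v (f(v) = v + 6 = 6 + v)
(-25881 - 38590)/(-924 + ((f(-69) + 15529) - 240)) = (-25881 - 38590)/(-924 + (((6 - 69) + 15529) - 240)) = -64471/(-924 + ((-63 + 15529) - 240)) = -64471/(-924 + (15466 - 240)) = -64471/(-924 + 15226) = -64471/14302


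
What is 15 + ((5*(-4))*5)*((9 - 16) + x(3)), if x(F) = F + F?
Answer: 115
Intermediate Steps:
x(F) = 2*F
15 + ((5*(-4))*5)*((9 - 16) + x(3)) = 15 + ((5*(-4))*5)*((9 - 16) + 2*3) = 15 + (-20*5)*(-7 + 6) = 15 - 100*(-1) = 15 + 100 = 115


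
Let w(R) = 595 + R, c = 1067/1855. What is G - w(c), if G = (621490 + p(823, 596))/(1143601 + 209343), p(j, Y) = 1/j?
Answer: -1229207158361599/2065492251760 ≈ -595.12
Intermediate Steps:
c = 1067/1855 (c = 1067*(1/1855) = 1067/1855 ≈ 0.57520)
G = 511486271/1113472912 (G = (621490 + 1/823)/(1143601 + 209343) = (621490 + 1/823)/1352944 = (511486271/823)*(1/1352944) = 511486271/1113472912 ≈ 0.45936)
G - w(c) = 511486271/1113472912 - (595 + 1067/1855) = 511486271/1113472912 - 1*1104792/1855 = 511486271/1113472912 - 1104792/1855 = -1229207158361599/2065492251760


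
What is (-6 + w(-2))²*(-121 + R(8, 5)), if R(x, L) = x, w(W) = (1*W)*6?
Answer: -36612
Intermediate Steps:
w(W) = 6*W (w(W) = W*6 = 6*W)
(-6 + w(-2))²*(-121 + R(8, 5)) = (-6 + 6*(-2))²*(-121 + 8) = (-6 - 12)²*(-113) = (-18)²*(-113) = 324*(-113) = -36612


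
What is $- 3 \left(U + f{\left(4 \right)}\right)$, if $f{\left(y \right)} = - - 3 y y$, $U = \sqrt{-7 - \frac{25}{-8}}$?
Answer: $-144 - \frac{3 i \sqrt{62}}{4} \approx -144.0 - 5.9055 i$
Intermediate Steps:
$U = \frac{i \sqrt{62}}{4}$ ($U = \sqrt{-7 - - \frac{25}{8}} = \sqrt{-7 + \frac{25}{8}} = \sqrt{- \frac{31}{8}} = \frac{i \sqrt{62}}{4} \approx 1.9685 i$)
$f{\left(y \right)} = 3 y^{2}$ ($f{\left(y \right)} = - \left(-3\right) y^{2} = 3 y^{2}$)
$- 3 \left(U + f{\left(4 \right)}\right) = - 3 \left(\frac{i \sqrt{62}}{4} + 3 \cdot 4^{2}\right) = - 3 \left(\frac{i \sqrt{62}}{4} + 3 \cdot 16\right) = - 3 \left(\frac{i \sqrt{62}}{4} + 48\right) = - 3 \left(48 + \frac{i \sqrt{62}}{4}\right) = -144 - \frac{3 i \sqrt{62}}{4}$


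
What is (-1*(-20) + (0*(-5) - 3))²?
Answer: 289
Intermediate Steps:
(-1*(-20) + (0*(-5) - 3))² = (20 + (0 - 3))² = (20 - 3)² = 17² = 289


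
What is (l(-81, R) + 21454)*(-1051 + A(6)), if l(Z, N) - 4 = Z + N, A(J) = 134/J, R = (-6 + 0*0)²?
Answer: -66080518/3 ≈ -2.2027e+7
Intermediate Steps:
R = 36 (R = (-6 + 0)² = (-6)² = 36)
l(Z, N) = 4 + N + Z (l(Z, N) = 4 + (Z + N) = 4 + (N + Z) = 4 + N + Z)
(l(-81, R) + 21454)*(-1051 + A(6)) = ((4 + 36 - 81) + 21454)*(-1051 + 134/6) = (-41 + 21454)*(-1051 + 134*(⅙)) = 21413*(-1051 + 67/3) = 21413*(-3086/3) = -66080518/3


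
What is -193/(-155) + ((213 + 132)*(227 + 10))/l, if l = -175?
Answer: -505592/1085 ≈ -465.98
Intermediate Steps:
-193/(-155) + ((213 + 132)*(227 + 10))/l = -193/(-155) + ((213 + 132)*(227 + 10))/(-175) = -193*(-1/155) + (345*237)*(-1/175) = 193/155 + 81765*(-1/175) = 193/155 - 16353/35 = -505592/1085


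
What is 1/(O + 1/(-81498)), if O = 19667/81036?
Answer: 1100711988/267123355 ≈ 4.1206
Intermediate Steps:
O = 19667/81036 (O = 19667*(1/81036) = 19667/81036 ≈ 0.24269)
1/(O + 1/(-81498)) = 1/(19667/81036 + 1/(-81498)) = 1/(19667/81036 - 1/81498) = 1/(267123355/1100711988) = 1100711988/267123355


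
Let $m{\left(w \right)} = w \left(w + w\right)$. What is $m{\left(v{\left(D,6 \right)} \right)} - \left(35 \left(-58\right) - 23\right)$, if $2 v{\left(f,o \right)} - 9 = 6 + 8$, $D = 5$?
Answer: $\frac{4635}{2} \approx 2317.5$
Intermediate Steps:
$v{\left(f,o \right)} = \frac{23}{2}$ ($v{\left(f,o \right)} = \frac{9}{2} + \frac{6 + 8}{2} = \frac{9}{2} + \frac{1}{2} \cdot 14 = \frac{9}{2} + 7 = \frac{23}{2}$)
$m{\left(w \right)} = 2 w^{2}$ ($m{\left(w \right)} = w 2 w = 2 w^{2}$)
$m{\left(v{\left(D,6 \right)} \right)} - \left(35 \left(-58\right) - 23\right) = 2 \left(\frac{23}{2}\right)^{2} - \left(35 \left(-58\right) - 23\right) = 2 \cdot \frac{529}{4} - \left(-2030 - 23\right) = \frac{529}{2} - -2053 = \frac{529}{2} + 2053 = \frac{4635}{2}$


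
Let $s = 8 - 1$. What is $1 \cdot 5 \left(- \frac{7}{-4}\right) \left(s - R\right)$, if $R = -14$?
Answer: $\frac{735}{4} \approx 183.75$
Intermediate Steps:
$s = 7$ ($s = 8 - 1 = 7$)
$1 \cdot 5 \left(- \frac{7}{-4}\right) \left(s - R\right) = 1 \cdot 5 \left(- \frac{7}{-4}\right) \left(7 - -14\right) = 1 \cdot 5 \left(\left(-7\right) \left(- \frac{1}{4}\right)\right) \left(7 + 14\right) = 1 \cdot 5 \cdot \frac{7}{4} \cdot 21 = 1 \cdot \frac{35}{4} \cdot 21 = \frac{35}{4} \cdot 21 = \frac{735}{4}$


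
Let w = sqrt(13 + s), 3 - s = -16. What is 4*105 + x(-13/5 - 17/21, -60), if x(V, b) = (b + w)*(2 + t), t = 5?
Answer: 28*sqrt(2) ≈ 39.598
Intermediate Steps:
s = 19 (s = 3 - 1*(-16) = 3 + 16 = 19)
w = 4*sqrt(2) (w = sqrt(13 + 19) = sqrt(32) = 4*sqrt(2) ≈ 5.6569)
x(V, b) = 7*b + 28*sqrt(2) (x(V, b) = (b + 4*sqrt(2))*(2 + 5) = (b + 4*sqrt(2))*7 = 7*b + 28*sqrt(2))
4*105 + x(-13/5 - 17/21, -60) = 4*105 + (7*(-60) + 28*sqrt(2)) = 420 + (-420 + 28*sqrt(2)) = 28*sqrt(2)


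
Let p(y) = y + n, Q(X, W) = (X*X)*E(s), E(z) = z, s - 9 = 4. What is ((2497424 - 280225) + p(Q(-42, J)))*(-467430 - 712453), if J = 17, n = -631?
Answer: -2642347978500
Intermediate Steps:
s = 13 (s = 9 + 4 = 13)
Q(X, W) = 13*X² (Q(X, W) = (X*X)*13 = X²*13 = 13*X²)
p(y) = -631 + y (p(y) = y - 631 = -631 + y)
((2497424 - 280225) + p(Q(-42, J)))*(-467430 - 712453) = ((2497424 - 280225) + (-631 + 13*(-42)²))*(-467430 - 712453) = (2217199 + (-631 + 13*1764))*(-1179883) = (2217199 + (-631 + 22932))*(-1179883) = (2217199 + 22301)*(-1179883) = 2239500*(-1179883) = -2642347978500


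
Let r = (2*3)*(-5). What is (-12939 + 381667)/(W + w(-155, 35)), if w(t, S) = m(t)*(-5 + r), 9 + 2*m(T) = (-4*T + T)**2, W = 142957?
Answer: -368728/3640823 ≈ -0.10128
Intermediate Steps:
m(T) = -9/2 + 9*T**2/2 (m(T) = -9/2 + (-4*T + T)**2/2 = -9/2 + (-3*T)**2/2 = -9/2 + (9*T**2)/2 = -9/2 + 9*T**2/2)
r = -30 (r = 6*(-5) = -30)
w(t, S) = 315/2 - 315*t**2/2 (w(t, S) = (-9/2 + 9*t**2/2)*(-5 - 30) = (-9/2 + 9*t**2/2)*(-35) = 315/2 - 315*t**2/2)
(-12939 + 381667)/(W + w(-155, 35)) = (-12939 + 381667)/(142957 + (315/2 - 315/2*(-155)**2)) = 368728/(142957 + (315/2 - 315/2*24025)) = 368728/(142957 + (315/2 - 7567875/2)) = 368728/(142957 - 3783780) = 368728/(-3640823) = 368728*(-1/3640823) = -368728/3640823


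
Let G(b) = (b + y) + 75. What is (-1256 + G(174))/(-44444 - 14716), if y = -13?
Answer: 1/58 ≈ 0.017241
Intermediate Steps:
G(b) = 62 + b (G(b) = (b - 13) + 75 = (-13 + b) + 75 = 62 + b)
(-1256 + G(174))/(-44444 - 14716) = (-1256 + (62 + 174))/(-44444 - 14716) = (-1256 + 236)/(-59160) = -1020*(-1/59160) = 1/58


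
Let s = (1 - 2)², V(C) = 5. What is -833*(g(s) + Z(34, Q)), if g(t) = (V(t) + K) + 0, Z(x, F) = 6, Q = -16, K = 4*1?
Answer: -12495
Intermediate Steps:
K = 4
s = 1 (s = (-1)² = 1)
g(t) = 9 (g(t) = (5 + 4) + 0 = 9 + 0 = 9)
-833*(g(s) + Z(34, Q)) = -833*(9 + 6) = -833*15 = -12495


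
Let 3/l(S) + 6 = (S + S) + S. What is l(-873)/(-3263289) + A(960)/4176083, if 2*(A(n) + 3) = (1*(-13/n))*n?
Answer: -54243827459/23848590004727250 ≈ -2.2745e-6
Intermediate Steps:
l(S) = 3/(-6 + 3*S) (l(S) = 3/(-6 + ((S + S) + S)) = 3/(-6 + (2*S + S)) = 3/(-6 + 3*S))
A(n) = -19/2 (A(n) = -3 + ((1*(-13/n))*n)/2 = -3 + ((-13/n)*n)/2 = -3 + (½)*(-13) = -3 - 13/2 = -19/2)
l(-873)/(-3263289) + A(960)/4176083 = 1/(-2 - 873*(-3263289)) - 19/2/4176083 = -1/3263289/(-875) - 19/2*1/4176083 = -1/875*(-1/3263289) - 19/8352166 = 1/2855377875 - 19/8352166 = -54243827459/23848590004727250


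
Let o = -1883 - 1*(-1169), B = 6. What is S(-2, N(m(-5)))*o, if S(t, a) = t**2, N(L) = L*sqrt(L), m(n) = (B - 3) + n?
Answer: -2856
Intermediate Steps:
m(n) = 3 + n (m(n) = (6 - 3) + n = 3 + n)
N(L) = L**(3/2)
o = -714 (o = -1883 + 1169 = -714)
S(-2, N(m(-5)))*o = (-2)**2*(-714) = 4*(-714) = -2856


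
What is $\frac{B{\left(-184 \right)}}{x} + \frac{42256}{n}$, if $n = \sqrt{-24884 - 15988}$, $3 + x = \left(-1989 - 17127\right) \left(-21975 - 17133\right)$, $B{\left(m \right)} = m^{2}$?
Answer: $\frac{33856}{747588525} - \frac{10564 i \sqrt{10218}}{5109} \approx 4.5287 \cdot 10^{-5} - 209.01 i$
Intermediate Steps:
$x = 747588525$ ($x = -3 + \left(-1989 - 17127\right) \left(-21975 - 17133\right) = -3 - -747588528 = -3 + 747588528 = 747588525$)
$n = 2 i \sqrt{10218}$ ($n = \sqrt{-40872} = 2 i \sqrt{10218} \approx 202.17 i$)
$\frac{B{\left(-184 \right)}}{x} + \frac{42256}{n} = \frac{\left(-184\right)^{2}}{747588525} + \frac{42256}{2 i \sqrt{10218}} = 33856 \cdot \frac{1}{747588525} + 42256 \left(- \frac{i \sqrt{10218}}{20436}\right) = \frac{33856}{747588525} - \frac{10564 i \sqrt{10218}}{5109}$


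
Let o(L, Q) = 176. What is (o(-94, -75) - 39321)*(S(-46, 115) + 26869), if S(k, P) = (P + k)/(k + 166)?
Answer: -8414476107/8 ≈ -1.0518e+9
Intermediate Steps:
S(k, P) = (P + k)/(166 + k)
(o(-94, -75) - 39321)*(S(-46, 115) + 26869) = (176 - 39321)*((115 - 46)/(166 - 46) + 26869) = -39145*(69/120 + 26869) = -39145*((1/120)*69 + 26869) = -39145*(23/40 + 26869) = -39145*1074783/40 = -8414476107/8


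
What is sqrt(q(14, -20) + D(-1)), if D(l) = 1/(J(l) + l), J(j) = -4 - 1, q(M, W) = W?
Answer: 11*I*sqrt(6)/6 ≈ 4.4907*I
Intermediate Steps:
J(j) = -5
D(l) = 1/(-5 + l)
sqrt(q(14, -20) + D(-1)) = sqrt(-20 + 1/(-5 - 1)) = sqrt(-20 + 1/(-6)) = sqrt(-20 - 1/6) = sqrt(-121/6) = 11*I*sqrt(6)/6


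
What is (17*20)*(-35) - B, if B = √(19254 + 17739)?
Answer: -11900 - √36993 ≈ -12092.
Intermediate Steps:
B = √36993 ≈ 192.34
(17*20)*(-35) - B = (17*20)*(-35) - √36993 = 340*(-35) - √36993 = -11900 - √36993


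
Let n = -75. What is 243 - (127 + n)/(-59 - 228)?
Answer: 69793/287 ≈ 243.18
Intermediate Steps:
243 - (127 + n)/(-59 - 228) = 243 - (127 - 75)/(-59 - 228) = 243 - 52/(-287) = 243 - 52*(-1)/287 = 243 - 1*(-52/287) = 243 + 52/287 = 69793/287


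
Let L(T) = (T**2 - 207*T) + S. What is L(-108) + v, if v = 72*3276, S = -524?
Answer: 269368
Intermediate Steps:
L(T) = -524 + T**2 - 207*T (L(T) = (T**2 - 207*T) - 524 = -524 + T**2 - 207*T)
v = 235872
L(-108) + v = (-524 + (-108)**2 - 207*(-108)) + 235872 = (-524 + 11664 + 22356) + 235872 = 33496 + 235872 = 269368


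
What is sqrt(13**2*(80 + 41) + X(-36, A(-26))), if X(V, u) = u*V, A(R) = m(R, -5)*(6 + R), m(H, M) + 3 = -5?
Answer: sqrt(14689) ≈ 121.20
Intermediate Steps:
m(H, M) = -8 (m(H, M) = -3 - 5 = -8)
A(R) = -48 - 8*R (A(R) = -8*(6 + R) = -48 - 8*R)
X(V, u) = V*u
sqrt(13**2*(80 + 41) + X(-36, A(-26))) = sqrt(13**2*(80 + 41) - 36*(-48 - 8*(-26))) = sqrt(169*121 - 36*(-48 + 208)) = sqrt(20449 - 36*160) = sqrt(20449 - 5760) = sqrt(14689)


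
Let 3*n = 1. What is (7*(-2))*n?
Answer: -14/3 ≈ -4.6667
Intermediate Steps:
n = 1/3 (n = (1/3)*1 = 1/3 ≈ 0.33333)
(7*(-2))*n = (7*(-2))*(1/3) = -14*1/3 = -14/3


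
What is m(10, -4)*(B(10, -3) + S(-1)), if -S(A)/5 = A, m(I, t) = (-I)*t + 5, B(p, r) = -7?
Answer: -90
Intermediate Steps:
m(I, t) = 5 - I*t (m(I, t) = -I*t + 5 = 5 - I*t)
S(A) = -5*A
m(10, -4)*(B(10, -3) + S(-1)) = (5 - 1*10*(-4))*(-7 - 5*(-1)) = (5 + 40)*(-7 + 5) = 45*(-2) = -90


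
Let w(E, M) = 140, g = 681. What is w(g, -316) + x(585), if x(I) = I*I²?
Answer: 200201765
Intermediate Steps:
x(I) = I³
w(g, -316) + x(585) = 140 + 585³ = 140 + 200201625 = 200201765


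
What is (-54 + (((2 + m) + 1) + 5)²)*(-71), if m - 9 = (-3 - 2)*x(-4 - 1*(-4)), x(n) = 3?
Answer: 3550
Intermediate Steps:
m = -6 (m = 9 + (-3 - 2)*3 = 9 - 5*3 = 9 - 15 = -6)
(-54 + (((2 + m) + 1) + 5)²)*(-71) = (-54 + (((2 - 6) + 1) + 5)²)*(-71) = (-54 + ((-4 + 1) + 5)²)*(-71) = (-54 + (-3 + 5)²)*(-71) = (-54 + 2²)*(-71) = (-54 + 4)*(-71) = -50*(-71) = 3550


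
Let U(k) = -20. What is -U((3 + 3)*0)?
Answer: 20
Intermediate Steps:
-U((3 + 3)*0) = -1*(-20) = 20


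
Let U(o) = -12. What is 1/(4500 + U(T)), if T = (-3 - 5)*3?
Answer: 1/4488 ≈ 0.00022282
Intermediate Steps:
T = -24 (T = -8*3 = -24)
1/(4500 + U(T)) = 1/(4500 - 12) = 1/4488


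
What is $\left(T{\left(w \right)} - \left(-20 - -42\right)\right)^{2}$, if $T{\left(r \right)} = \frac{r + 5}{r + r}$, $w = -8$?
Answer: $\frac{121801}{256} \approx 475.79$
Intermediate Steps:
$T{\left(r \right)} = \frac{5 + r}{2 r}$
$\left(T{\left(w \right)} - \left(-20 - -42\right)\right)^{2} = \left(\frac{5 - 8}{2 \left(-8\right)} - \left(-20 - -42\right)\right)^{2} = \left(\frac{1}{2} \left(- \frac{1}{8}\right) \left(-3\right) - \left(-20 + 42\right)\right)^{2} = \left(\frac{3}{16} - 22\right)^{2} = \left(- \frac{349}{16}\right)^{2} = \frac{121801}{256}$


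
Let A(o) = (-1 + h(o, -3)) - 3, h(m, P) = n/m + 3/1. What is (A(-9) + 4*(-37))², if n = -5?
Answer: 1784896/81 ≈ 22036.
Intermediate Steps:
h(m, P) = 3 - 5/m (h(m, P) = -5/m + 3/1 = -5/m + 3*1 = -5/m + 3 = 3 - 5/m)
A(o) = -1 - 5/o (A(o) = (-1 + (3 - 5/o)) - 3 = (2 - 5/o) - 3 = -1 - 5/o)
(A(-9) + 4*(-37))² = ((-5 - 1*(-9))/(-9) + 4*(-37))² = (-(-5 + 9)/9 - 148)² = (-⅑*4 - 148)² = (-4/9 - 148)² = (-1336/9)² = 1784896/81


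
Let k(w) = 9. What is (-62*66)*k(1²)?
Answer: -36828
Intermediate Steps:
(-62*66)*k(1²) = -62*66*9 = -4092*9 = -36828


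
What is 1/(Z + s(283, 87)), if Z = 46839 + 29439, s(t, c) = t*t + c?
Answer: 1/156454 ≈ 6.3917e-6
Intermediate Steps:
s(t, c) = c + t² (s(t, c) = t² + c = c + t²)
Z = 76278
1/(Z + s(283, 87)) = 1/(76278 + (87 + 283²)) = 1/(76278 + (87 + 80089)) = 1/(76278 + 80176) = 1/156454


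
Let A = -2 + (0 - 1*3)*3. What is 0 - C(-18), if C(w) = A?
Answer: 11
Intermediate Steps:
A = -11 (A = -2 + (0 - 3)*3 = -2 - 3*3 = -2 - 9 = -11)
C(w) = -11
0 - C(-18) = 0 - 1*(-11) = 0 + 11 = 11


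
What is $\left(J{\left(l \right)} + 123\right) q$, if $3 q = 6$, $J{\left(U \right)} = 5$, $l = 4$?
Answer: $256$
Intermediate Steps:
$q = 2$ ($q = \frac{1}{3} \cdot 6 = 2$)
$\left(J{\left(l \right)} + 123\right) q = \left(5 + 123\right) 2 = 128 \cdot 2 = 256$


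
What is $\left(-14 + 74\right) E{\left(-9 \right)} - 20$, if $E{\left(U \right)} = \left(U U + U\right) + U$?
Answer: $3760$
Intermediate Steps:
$E{\left(U \right)} = U^{2} + 2 U$ ($E{\left(U \right)} = \left(U^{2} + U\right) + U = \left(U + U^{2}\right) + U = U^{2} + 2 U$)
$\left(-14 + 74\right) E{\left(-9 \right)} - 20 = \left(-14 + 74\right) \left(- 9 \left(2 - 9\right)\right) - 20 = 60 \left(\left(-9\right) \left(-7\right)\right) - 20 = 60 \cdot 63 - 20 = 3780 - 20 = 3760$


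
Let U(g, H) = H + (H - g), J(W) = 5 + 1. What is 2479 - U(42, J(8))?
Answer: 2509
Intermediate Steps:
J(W) = 6
U(g, H) = -g + 2*H
2479 - U(42, J(8)) = 2479 - (-1*42 + 2*6) = 2479 - (-42 + 12) = 2479 - 1*(-30) = 2479 + 30 = 2509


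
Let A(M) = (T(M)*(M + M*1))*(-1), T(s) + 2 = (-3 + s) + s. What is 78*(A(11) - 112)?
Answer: -37908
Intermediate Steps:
T(s) = -5 + 2*s (T(s) = -2 + ((-3 + s) + s) = -2 + (-3 + 2*s) = -5 + 2*s)
A(M) = -2*M*(-5 + 2*M) (A(M) = ((-5 + 2*M)*(M + M*1))*(-1) = ((-5 + 2*M)*(M + M))*(-1) = ((-5 + 2*M)*(2*M))*(-1) = (2*M*(-5 + 2*M))*(-1) = -2*M*(-5 + 2*M))
78*(A(11) - 112) = 78*(2*11*(5 - 2*11) - 112) = 78*(2*11*(5 - 22) - 112) = 78*(2*11*(-17) - 112) = 78*(-374 - 112) = 78*(-486) = -37908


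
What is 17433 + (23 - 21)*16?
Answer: 17465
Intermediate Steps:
17433 + (23 - 21)*16 = 17433 + 2*16 = 17433 + 32 = 17465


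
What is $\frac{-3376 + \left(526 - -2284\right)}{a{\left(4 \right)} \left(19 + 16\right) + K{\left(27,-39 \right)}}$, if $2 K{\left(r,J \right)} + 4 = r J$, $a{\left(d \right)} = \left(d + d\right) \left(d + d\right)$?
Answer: $- \frac{1132}{3423} \approx -0.3307$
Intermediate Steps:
$a{\left(d \right)} = 4 d^{2}$ ($a{\left(d \right)} = 2 d 2 d = 4 d^{2}$)
$K{\left(r,J \right)} = -2 + \frac{J r}{2}$ ($K{\left(r,J \right)} = -2 + \frac{r J}{2} = -2 + \frac{J r}{2}$)
$\frac{-3376 + \left(526 - -2284\right)}{a{\left(4 \right)} \left(19 + 16\right) + K{\left(27,-39 \right)}} = \frac{-3376 + \left(526 - -2284\right)}{4 \cdot 4^{2} \left(19 + 16\right) + \left(-2 + \frac{1}{2} \left(-39\right) 27\right)} = \frac{-3376 + \left(526 + 2284\right)}{4 \cdot 16 \cdot 35 - \frac{1057}{2}} = \frac{-3376 + 2810}{64 \cdot 35 - \frac{1057}{2}} = - \frac{566}{2240 - \frac{1057}{2}} = - \frac{566}{\frac{3423}{2}} = \left(-566\right) \frac{2}{3423} = - \frac{1132}{3423}$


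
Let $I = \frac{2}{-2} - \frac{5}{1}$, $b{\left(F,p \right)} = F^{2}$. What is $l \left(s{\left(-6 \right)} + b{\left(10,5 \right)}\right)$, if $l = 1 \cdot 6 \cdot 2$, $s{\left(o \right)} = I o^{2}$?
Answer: $-1392$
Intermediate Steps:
$I = -6$ ($I = 2 \left(- \frac{1}{2}\right) - 5 = -1 - 5 = -6$)
$s{\left(o \right)} = - 6 o^{2}$
$l = 12$ ($l = 6 \cdot 2 = 12$)
$l \left(s{\left(-6 \right)} + b{\left(10,5 \right)}\right) = 12 \left(- 6 \left(-6\right)^{2} + 10^{2}\right) = 12 \left(\left(-6\right) 36 + 100\right) = 12 \left(-216 + 100\right) = 12 \left(-116\right) = -1392$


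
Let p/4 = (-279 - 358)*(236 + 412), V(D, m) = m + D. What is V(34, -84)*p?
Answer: 82555200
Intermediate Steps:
V(D, m) = D + m
p = -1651104 (p = 4*((-279 - 358)*(236 + 412)) = 4*(-637*648) = 4*(-412776) = -1651104)
V(34, -84)*p = (34 - 84)*(-1651104) = -50*(-1651104) = 82555200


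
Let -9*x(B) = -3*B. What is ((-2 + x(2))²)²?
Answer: 256/81 ≈ 3.1605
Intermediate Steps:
x(B) = B/3 (x(B) = -(-1)*B/3 = B/3)
((-2 + x(2))²)² = ((-2 + (⅓)*2)²)² = ((-2 + ⅔)²)² = ((-4/3)²)² = (16/9)² = 256/81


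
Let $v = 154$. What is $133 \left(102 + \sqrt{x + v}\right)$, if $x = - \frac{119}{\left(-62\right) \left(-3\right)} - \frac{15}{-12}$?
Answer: $13566 + \frac{133 \sqrt{5348895}}{186} \approx 15220.0$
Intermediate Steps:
$x = \frac{227}{372}$ ($x = - \frac{119}{186} - - \frac{5}{4} = \left(-119\right) \frac{1}{186} + \frac{5}{4} = - \frac{119}{186} + \frac{5}{4} = \frac{227}{372} \approx 0.61022$)
$133 \left(102 + \sqrt{x + v}\right) = 133 \left(102 + \sqrt{\frac{227}{372} + 154}\right) = 133 \left(102 + \sqrt{\frac{57515}{372}}\right) = 133 \left(102 + \frac{\sqrt{5348895}}{186}\right) = 13566 + \frac{133 \sqrt{5348895}}{186}$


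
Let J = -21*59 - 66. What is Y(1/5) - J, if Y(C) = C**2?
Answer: 32626/25 ≈ 1305.0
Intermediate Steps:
J = -1305 (J = -1239 - 66 = -1305)
Y(1/5) - J = (1/5)**2 - 1*(-1305) = (1/5)**2 + 1305 = 1/25 + 1305 = 32626/25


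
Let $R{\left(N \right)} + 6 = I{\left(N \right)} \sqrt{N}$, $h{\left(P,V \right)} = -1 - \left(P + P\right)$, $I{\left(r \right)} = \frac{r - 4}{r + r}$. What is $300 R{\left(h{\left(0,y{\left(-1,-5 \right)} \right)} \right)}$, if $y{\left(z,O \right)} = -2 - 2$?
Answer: $-1800 + 750 i \approx -1800.0 + 750.0 i$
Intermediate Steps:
$I{\left(r \right)} = \frac{-4 + r}{2 r}$
$y{\left(z,O \right)} = -4$
$h{\left(P,V \right)} = -1 - 2 P$
$R{\left(N \right)} = -6 + \frac{-4 + N}{2 \sqrt{N}}$ ($R{\left(N \right)} = -6 + \frac{-4 + N}{2 N} \sqrt{N} = -6 + \frac{-4 + N}{2 \sqrt{N}}$)
$300 R{\left(h{\left(0,y{\left(-1,-5 \right)} \right)} \right)} = 300 \left(-6 + \frac{\sqrt{-1 - 0}}{2} - \frac{2}{\sqrt{-1 - 0}}\right) = 300 \left(-6 + \frac{\sqrt{-1 + 0}}{2} - \frac{2}{\sqrt{-1 + 0}}\right) = 300 \left(-6 + \frac{\sqrt{-1}}{2} - \frac{2}{i}\right) = 300 \left(-6 + \frac{i}{2} - 2 \left(- i\right)\right) = 300 \left(-6 + \frac{i}{2} + 2 i\right) = 300 \left(-6 + \frac{5 i}{2}\right) = -1800 + 750 i$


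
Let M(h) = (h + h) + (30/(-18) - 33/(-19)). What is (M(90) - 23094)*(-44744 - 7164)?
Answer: 3568248808/3 ≈ 1.1894e+9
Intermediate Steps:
M(h) = 4/57 + 2*h (M(h) = 2*h + (30*(-1/18) - 33*(-1/19)) = 2*h + (-5/3 + 33/19) = 2*h + 4/57 = 4/57 + 2*h)
(M(90) - 23094)*(-44744 - 7164) = ((4/57 + 2*90) - 23094)*(-44744 - 7164) = ((4/57 + 180) - 23094)*(-51908) = (10264/57 - 23094)*(-51908) = -1306094/57*(-51908) = 3568248808/3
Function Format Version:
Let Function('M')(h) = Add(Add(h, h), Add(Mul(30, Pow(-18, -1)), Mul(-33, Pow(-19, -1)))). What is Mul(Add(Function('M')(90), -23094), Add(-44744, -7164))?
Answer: Rational(3568248808, 3) ≈ 1.1894e+9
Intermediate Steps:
Function('M')(h) = Add(Rational(4, 57), Mul(2, h)) (Function('M')(h) = Add(Mul(2, h), Add(Mul(30, Rational(-1, 18)), Mul(-33, Rational(-1, 19)))) = Add(Mul(2, h), Add(Rational(-5, 3), Rational(33, 19))) = Add(Mul(2, h), Rational(4, 57)) = Add(Rational(4, 57), Mul(2, h)))
Mul(Add(Function('M')(90), -23094), Add(-44744, -7164)) = Mul(Add(Add(Rational(4, 57), Mul(2, 90)), -23094), Add(-44744, -7164)) = Mul(Add(Add(Rational(4, 57), 180), -23094), -51908) = Mul(Add(Rational(10264, 57), -23094), -51908) = Mul(Rational(-1306094, 57), -51908) = Rational(3568248808, 3)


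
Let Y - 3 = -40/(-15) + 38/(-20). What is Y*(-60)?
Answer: -226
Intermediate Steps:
Y = 113/30 (Y = 3 + (-40/(-15) + 38/(-20)) = 3 + (-40*(-1/15) + 38*(-1/20)) = 3 + (8/3 - 19/10) = 3 + 23/30 = 113/30 ≈ 3.7667)
Y*(-60) = (113/30)*(-60) = -226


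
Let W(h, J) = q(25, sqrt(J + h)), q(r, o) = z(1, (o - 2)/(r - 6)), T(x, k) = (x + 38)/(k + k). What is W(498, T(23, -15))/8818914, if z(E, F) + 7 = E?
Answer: -1/1469819 ≈ -6.8036e-7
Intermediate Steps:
T(x, k) = (38 + x)/(2*k) (T(x, k) = (38 + x)/((2*k)) = (38 + x)*(1/(2*k)) = (38 + x)/(2*k))
z(E, F) = -7 + E
q(r, o) = -6 (q(r, o) = -7 + 1 = -6)
W(h, J) = -6
W(498, T(23, -15))/8818914 = -6/8818914 = -6*1/8818914 = -1/1469819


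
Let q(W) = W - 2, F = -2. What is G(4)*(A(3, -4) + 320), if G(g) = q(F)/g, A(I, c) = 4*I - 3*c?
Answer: -344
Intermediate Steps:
q(W) = -2 + W
A(I, c) = -3*c + 4*I
G(g) = -4/g (G(g) = (-2 - 2)/g = -4/g)
G(4)*(A(3, -4) + 320) = (-4/4)*((-3*(-4) + 4*3) + 320) = (-4*¼)*((12 + 12) + 320) = -(24 + 320) = -1*344 = -344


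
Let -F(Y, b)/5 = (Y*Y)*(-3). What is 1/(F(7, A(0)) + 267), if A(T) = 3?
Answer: 1/1002 ≈ 0.00099800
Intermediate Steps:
F(Y, b) = 15*Y² (F(Y, b) = -5*Y*Y*(-3) = -5*Y²*(-3) = -(-15)*Y² = 15*Y²)
1/(F(7, A(0)) + 267) = 1/(15*7² + 267) = 1/(15*49 + 267) = 1/(735 + 267) = 1/1002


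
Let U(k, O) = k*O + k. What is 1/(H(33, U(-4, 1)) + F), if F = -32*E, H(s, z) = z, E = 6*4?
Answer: -1/776 ≈ -0.0012887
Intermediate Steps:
E = 24
U(k, O) = k + O*k (U(k, O) = O*k + k = k + O*k)
F = -768 (F = -32*24 = -768)
1/(H(33, U(-4, 1)) + F) = 1/(-4*(1 + 1) - 768) = 1/(-4*2 - 768) = 1/(-8 - 768) = 1/(-776) = -1/776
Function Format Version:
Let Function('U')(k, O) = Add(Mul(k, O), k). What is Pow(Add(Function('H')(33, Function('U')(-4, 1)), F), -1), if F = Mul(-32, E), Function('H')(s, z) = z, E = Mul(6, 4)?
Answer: Rational(-1, 776) ≈ -0.0012887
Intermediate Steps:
E = 24
Function('U')(k, O) = Add(k, Mul(O, k)) (Function('U')(k, O) = Add(Mul(O, k), k) = Add(k, Mul(O, k)))
F = -768 (F = Mul(-32, 24) = -768)
Pow(Add(Function('H')(33, Function('U')(-4, 1)), F), -1) = Pow(Add(Mul(-4, Add(1, 1)), -768), -1) = Pow(Add(Mul(-4, 2), -768), -1) = Pow(Add(-8, -768), -1) = Pow(-776, -1) = Rational(-1, 776)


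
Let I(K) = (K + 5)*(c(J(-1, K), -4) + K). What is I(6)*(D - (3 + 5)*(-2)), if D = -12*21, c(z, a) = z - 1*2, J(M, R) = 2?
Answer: -15576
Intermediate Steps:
c(z, a) = -2 + z (c(z, a) = z - 2 = -2 + z)
I(K) = K*(5 + K) (I(K) = (K + 5)*((-2 + 2) + K) = (5 + K)*(0 + K) = (5 + K)*K = K*(5 + K))
D = -252
I(6)*(D - (3 + 5)*(-2)) = (6*(5 + 6))*(-252 - (3 + 5)*(-2)) = (6*11)*(-252 - 8*(-2)) = 66*(-252 - 1*(-16)) = 66*(-252 + 16) = 66*(-236) = -15576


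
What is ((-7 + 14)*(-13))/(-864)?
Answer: 91/864 ≈ 0.10532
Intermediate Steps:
((-7 + 14)*(-13))/(-864) = (7*(-13))*(-1/864) = -91*(-1/864) = 91/864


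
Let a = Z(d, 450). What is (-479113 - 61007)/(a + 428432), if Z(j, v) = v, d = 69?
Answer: -270060/214441 ≈ -1.2594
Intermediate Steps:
a = 450
(-479113 - 61007)/(a + 428432) = (-479113 - 61007)/(450 + 428432) = -540120/428882 = -540120*1/428882 = -270060/214441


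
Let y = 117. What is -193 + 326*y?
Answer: 37949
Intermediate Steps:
-193 + 326*y = -193 + 326*117 = -193 + 38142 = 37949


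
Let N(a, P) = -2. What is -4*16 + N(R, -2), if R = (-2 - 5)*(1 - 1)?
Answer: -66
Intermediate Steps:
R = 0 (R = -7*0 = 0)
-4*16 + N(R, -2) = -4*16 - 2 = -64 - 2 = -66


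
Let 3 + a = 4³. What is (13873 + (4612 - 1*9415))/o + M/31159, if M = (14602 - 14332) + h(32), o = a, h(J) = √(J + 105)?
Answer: 282628600/1900699 + √137/31159 ≈ 148.70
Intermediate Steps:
h(J) = √(105 + J)
a = 61 (a = -3 + 4³ = -3 + 64 = 61)
o = 61
M = 270 + √137 (M = (14602 - 14332) + √(105 + 32) = 270 + √137 ≈ 281.70)
(13873 + (4612 - 1*9415))/o + M/31159 = (13873 + (4612 - 1*9415))/61 + (270 + √137)/31159 = (13873 + (4612 - 9415))*(1/61) + (270 + √137)*(1/31159) = (13873 - 4803)*(1/61) + (270/31159 + √137/31159) = 9070*(1/61) + (270/31159 + √137/31159) = 9070/61 + (270/31159 + √137/31159) = 282628600/1900699 + √137/31159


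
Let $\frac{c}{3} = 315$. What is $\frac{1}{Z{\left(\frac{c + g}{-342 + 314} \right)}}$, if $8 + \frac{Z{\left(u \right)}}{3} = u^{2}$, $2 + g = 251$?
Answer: $\frac{196}{1064523} \approx 0.00018412$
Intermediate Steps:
$c = 945$ ($c = 3 \cdot 315 = 945$)
$g = 249$ ($g = -2 + 251 = 249$)
$Z{\left(u \right)} = -24 + 3 u^{2}$
$\frac{1}{Z{\left(\frac{c + g}{-342 + 314} \right)}} = \frac{1}{-24 + 3 \left(\frac{945 + 249}{-342 + 314}\right)^{2}} = \frac{1}{-24 + 3 \left(\frac{1194}{-28}\right)^{2}} = \frac{1}{-24 + 3 \left(1194 \left(- \frac{1}{28}\right)\right)^{2}} = \frac{1}{-24 + 3 \left(- \frac{597}{14}\right)^{2}} = \frac{1}{-24 + 3 \cdot \frac{356409}{196}} = \frac{1}{-24 + \frac{1069227}{196}} = \frac{1}{\frac{1064523}{196}} = \frac{196}{1064523}$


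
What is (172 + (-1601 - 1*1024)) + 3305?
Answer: 852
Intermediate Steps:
(172 + (-1601 - 1*1024)) + 3305 = (172 + (-1601 - 1024)) + 3305 = (172 - 2625) + 3305 = -2453 + 3305 = 852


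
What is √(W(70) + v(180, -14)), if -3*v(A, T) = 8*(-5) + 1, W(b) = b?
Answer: √83 ≈ 9.1104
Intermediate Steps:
v(A, T) = 13 (v(A, T) = -(8*(-5) + 1)/3 = -(-40 + 1)/3 = -⅓*(-39) = 13)
√(W(70) + v(180, -14)) = √(70 + 13) = √83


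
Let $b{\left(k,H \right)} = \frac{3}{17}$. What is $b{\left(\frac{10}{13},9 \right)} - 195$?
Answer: $- \frac{3312}{17} \approx -194.82$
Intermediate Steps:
$b{\left(k,H \right)} = \frac{3}{17}$ ($b{\left(k,H \right)} = 3 \cdot \frac{1}{17} = \frac{3}{17}$)
$b{\left(\frac{10}{13},9 \right)} - 195 = \frac{3}{17} - 195 = - \frac{3312}{17}$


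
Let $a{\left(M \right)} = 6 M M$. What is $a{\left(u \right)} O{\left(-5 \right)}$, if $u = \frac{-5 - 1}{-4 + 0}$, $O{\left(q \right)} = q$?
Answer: $- \frac{135}{2} \approx -67.5$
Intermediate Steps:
$u = \frac{3}{2}$ ($u = - \frac{6}{-4} = \left(-6\right) \left(- \frac{1}{4}\right) = \frac{3}{2} \approx 1.5$)
$a{\left(M \right)} = 6 M^{2}$
$a{\left(u \right)} O{\left(-5 \right)} = 6 \left(\frac{3}{2}\right)^{2} \left(-5\right) = 6 \cdot \frac{9}{4} \left(-5\right) = \frac{27}{2} \left(-5\right) = - \frac{135}{2}$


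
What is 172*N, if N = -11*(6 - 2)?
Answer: -7568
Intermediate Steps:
N = -44 (N = -11*4 = -44)
172*N = 172*(-44) = -7568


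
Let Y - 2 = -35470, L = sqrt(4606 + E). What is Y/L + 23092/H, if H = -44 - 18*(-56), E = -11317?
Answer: 5773/241 + 35468*I*sqrt(6711)/6711 ≈ 23.954 + 432.96*I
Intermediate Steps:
H = 964 (H = -44 + 1008 = 964)
L = I*sqrt(6711) (L = sqrt(4606 - 11317) = sqrt(-6711) = I*sqrt(6711) ≈ 81.921*I)
Y = -35468 (Y = 2 - 35470 = -35468)
Y/L + 23092/H = -35468*(-I*sqrt(6711)/6711) + 23092/964 = -(-35468)*I*sqrt(6711)/6711 + 23092*(1/964) = 35468*I*sqrt(6711)/6711 + 5773/241 = 5773/241 + 35468*I*sqrt(6711)/6711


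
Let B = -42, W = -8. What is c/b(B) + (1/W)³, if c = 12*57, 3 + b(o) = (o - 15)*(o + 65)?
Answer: -19529/37376 ≈ -0.52250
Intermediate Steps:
b(o) = -3 + (-15 + o)*(65 + o) (b(o) = -3 + (o - 15)*(o + 65) = -3 + (-15 + o)*(65 + o))
c = 684
c/b(B) + (1/W)³ = 684/(-978 + (-42)² + 50*(-42)) + (1/(-8))³ = 684/(-978 + 1764 - 2100) + (-⅛)³ = 684/(-1314) - 1/512 = 684*(-1/1314) - 1/512 = -38/73 - 1/512 = -19529/37376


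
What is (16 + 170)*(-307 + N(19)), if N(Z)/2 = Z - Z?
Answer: -57102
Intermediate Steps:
N(Z) = 0 (N(Z) = 2*(Z - Z) = 2*0 = 0)
(16 + 170)*(-307 + N(19)) = (16 + 170)*(-307 + 0) = 186*(-307) = -57102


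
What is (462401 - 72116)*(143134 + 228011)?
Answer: 144852326325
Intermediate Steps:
(462401 - 72116)*(143134 + 228011) = 390285*371145 = 144852326325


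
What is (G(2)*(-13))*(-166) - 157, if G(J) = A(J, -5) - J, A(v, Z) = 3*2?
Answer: 8475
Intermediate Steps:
A(v, Z) = 6
G(J) = 6 - J
(G(2)*(-13))*(-166) - 157 = ((6 - 1*2)*(-13))*(-166) - 157 = ((6 - 2)*(-13))*(-166) - 157 = (4*(-13))*(-166) - 157 = -52*(-166) - 157 = 8632 - 157 = 8475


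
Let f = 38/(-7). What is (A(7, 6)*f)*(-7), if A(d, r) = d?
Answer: 266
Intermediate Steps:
f = -38/7 (f = 38*(-⅐) = -38/7 ≈ -5.4286)
(A(7, 6)*f)*(-7) = (7*(-38/7))*(-7) = -38*(-7) = 266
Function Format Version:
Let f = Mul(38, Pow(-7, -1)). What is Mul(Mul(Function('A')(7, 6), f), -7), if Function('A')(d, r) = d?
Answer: 266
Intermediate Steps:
f = Rational(-38, 7) (f = Mul(38, Rational(-1, 7)) = Rational(-38, 7) ≈ -5.4286)
Mul(Mul(Function('A')(7, 6), f), -7) = Mul(Mul(7, Rational(-38, 7)), -7) = Mul(-38, -7) = 266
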